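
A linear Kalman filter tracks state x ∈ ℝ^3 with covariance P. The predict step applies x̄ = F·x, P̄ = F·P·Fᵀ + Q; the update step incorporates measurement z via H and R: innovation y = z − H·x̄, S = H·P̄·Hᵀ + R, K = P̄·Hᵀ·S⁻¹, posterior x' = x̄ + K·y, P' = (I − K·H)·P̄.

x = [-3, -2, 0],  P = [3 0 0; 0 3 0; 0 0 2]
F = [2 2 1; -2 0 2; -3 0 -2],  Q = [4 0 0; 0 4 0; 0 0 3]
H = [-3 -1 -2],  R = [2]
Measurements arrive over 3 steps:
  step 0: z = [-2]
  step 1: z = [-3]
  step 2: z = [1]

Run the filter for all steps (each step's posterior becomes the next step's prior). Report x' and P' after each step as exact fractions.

step 0: x̄ = F·x = [-10, 6, 9]
step 0: P̄ = F·P·Fᵀ + Q = [30 -8 -22; -8 24 10; -22 10 38]
step 0: y = z − H·x̄ = [-8]
step 0: S = H·P̄·Hᵀ + R = [176]
step 0: K = P̄·Hᵀ·S⁻¹ = [-19/88; -5/44; -5/44]
step 0: x' = x̄ + K·y = [-91/11, 76/11, 109/11]
step 0: P' = (I − K·H)·P̄ = [959/44 -271/22 -579/22; -271/22 239/11 85/11; -579/22 85/11 393/11]
step 1: x̄ = F·x = [79/11, 400/11, 5]
step 1: P̄ = F·P·Fᵀ + Q = [450/11 130/11 25; 130/11 4891/11 81/2; 25 81/2 105/4]
step 1: y = z − H·x̄ = [714/11]
step 1: S = H·P̄·Hᵀ + R = [15980/11]
step 1: K = P̄·Hᵀ·S⁻¹ = [-203/1598; -1543/3995; -462/3995]
step 1: x' = x̄ + K·y = [-50/47, 2654/235, -589/235]
step 1: P' = (I − K·H)·P̄ = [13955/799 -47508/799 2923/799; -47508/799 910559/3995 -194853/7990; 2923/799 -194853/7990 109011/15980]
step 2: x̄ = F·x = [4219/235, -678/235, 1928/235]
step 2: P̄ = F·P·Fᵀ + Q = [6932011/15980 730179/7990 2478971/7990; 730179/7990 287171/3995 280409/3995; 2478971/7990 280409/3995 924351/3995]
step 2: y = z − H·x̄ = [3214/47]
step 2: S = H·P̄·Hᵀ + R = [30220471/3196]
step 2: K = P̄·Hᵀ·S⁻¹ = [-6434455/30220471; -1554606/30220471; -4678054/30220471]
step 2: x' = x̄ + K·y = [512733517/151102355, -967489314/151102355, -359814036/151102355]
step 2: P' = (I − K·H)·P̄ = [775213286/151102355 -1840583592/151102355 -210355858/151102355; -1840583592/151102355 7080654704/151102355 -771678934/151102355; -210355858/151102355 -771678934/151102355 724763524/151102355]

step 0: x' = [-91/11, 76/11, 109/11], P' = [959/44 -271/22 -579/22; -271/22 239/11 85/11; -579/22 85/11 393/11]
step 1: x' = [-50/47, 2654/235, -589/235], P' = [13955/799 -47508/799 2923/799; -47508/799 910559/3995 -194853/7990; 2923/799 -194853/7990 109011/15980]
step 2: x' = [512733517/151102355, -967489314/151102355, -359814036/151102355], P' = [775213286/151102355 -1840583592/151102355 -210355858/151102355; -1840583592/151102355 7080654704/151102355 -771678934/151102355; -210355858/151102355 -771678934/151102355 724763524/151102355]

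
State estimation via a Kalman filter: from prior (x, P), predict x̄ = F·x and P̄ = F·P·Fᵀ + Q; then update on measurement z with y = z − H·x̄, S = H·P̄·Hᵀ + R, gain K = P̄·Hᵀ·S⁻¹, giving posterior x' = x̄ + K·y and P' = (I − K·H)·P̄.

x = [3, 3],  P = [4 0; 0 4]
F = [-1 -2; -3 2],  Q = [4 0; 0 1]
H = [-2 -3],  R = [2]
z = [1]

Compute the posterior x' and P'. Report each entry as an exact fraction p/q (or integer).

x̄ = F·x = [-9, -3]
P̄ = F·P·Fᵀ + Q = [24 -4; -4 53]
y = z − H·x̄ = [-26]
S = H·P̄·Hᵀ + R = [527]
K = P̄·Hᵀ·S⁻¹ = [-36/527; -151/527]
x' = x̄ + K·y = [-3807/527, 2345/527]
P' = (I − K·H)·P̄ = [11352/527 -7544/527; -7544/527 5130/527]

x' = [-3807/527, 2345/527]
P' = [11352/527 -7544/527; -7544/527 5130/527]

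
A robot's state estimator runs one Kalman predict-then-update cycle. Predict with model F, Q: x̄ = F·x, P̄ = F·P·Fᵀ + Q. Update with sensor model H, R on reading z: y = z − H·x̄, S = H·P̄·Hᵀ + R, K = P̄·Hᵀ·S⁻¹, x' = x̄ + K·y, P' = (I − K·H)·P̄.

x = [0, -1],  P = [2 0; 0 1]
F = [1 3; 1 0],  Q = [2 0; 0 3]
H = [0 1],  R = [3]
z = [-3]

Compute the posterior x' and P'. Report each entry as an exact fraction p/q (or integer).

x̄ = F·x = [-3, 0]
P̄ = F·P·Fᵀ + Q = [13 2; 2 5]
y = z − H·x̄ = [-3]
S = H·P̄·Hᵀ + R = [8]
K = P̄·Hᵀ·S⁻¹ = [1/4; 5/8]
x' = x̄ + K·y = [-15/4, -15/8]
P' = (I − K·H)·P̄ = [25/2 3/4; 3/4 15/8]

x' = [-15/4, -15/8]
P' = [25/2 3/4; 3/4 15/8]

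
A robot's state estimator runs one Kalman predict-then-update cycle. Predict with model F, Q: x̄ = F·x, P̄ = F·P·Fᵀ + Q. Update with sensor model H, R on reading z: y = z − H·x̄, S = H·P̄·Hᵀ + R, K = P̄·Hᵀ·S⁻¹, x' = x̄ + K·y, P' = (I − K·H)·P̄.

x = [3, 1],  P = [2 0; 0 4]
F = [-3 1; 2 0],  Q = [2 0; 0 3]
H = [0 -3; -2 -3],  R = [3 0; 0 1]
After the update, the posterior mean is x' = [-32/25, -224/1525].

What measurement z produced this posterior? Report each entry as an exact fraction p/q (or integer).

x̄ = F·x = [-8, 6]
P̄ = F·P·Fᵀ + Q = [24 -12; -12 11]
S = H·P̄·Hᵀ + R = [102 27; 27 52]
K = P̄·Hᵀ·S⁻¹ = [12/25 -12/25; -491/1525 -9/1525]
x' − x̄ = [168/25, -9374/1525] = K·y
y = (KᵀK)⁻¹·Kᵀ·(x' − x̄) = [19, 5]
z = y + H·x̄ = [19, 5] + [-18, -2] = [1, 3]

z = [1, 3]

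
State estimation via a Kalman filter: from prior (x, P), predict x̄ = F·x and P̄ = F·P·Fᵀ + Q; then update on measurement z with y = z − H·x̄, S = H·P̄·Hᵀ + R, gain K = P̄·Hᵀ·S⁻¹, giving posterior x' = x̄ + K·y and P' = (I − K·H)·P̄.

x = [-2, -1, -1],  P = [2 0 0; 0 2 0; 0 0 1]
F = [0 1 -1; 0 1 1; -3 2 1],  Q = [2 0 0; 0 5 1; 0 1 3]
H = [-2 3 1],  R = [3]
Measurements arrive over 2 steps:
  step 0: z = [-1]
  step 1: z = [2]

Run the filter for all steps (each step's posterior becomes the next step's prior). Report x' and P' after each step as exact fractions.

step 0: x' = [-8/137, -218/137, 495/137], P' = [669/137 249/137 579/137; 249/137 312/137 -354/137; 579/137 -354/137 2346/137]
step 1: x' = [-3155/1603, -11073/16030, 7457/32060], P' = [8040/1603 5162/1603 -438/1603; 5162/1603 65553/16030 -169537/32060; -438/1603 -169537/32060 986943/64120]

step 0: x̄ = F·x = [0, -2, 3]
step 0: P̄ = F·P·Fᵀ + Q = [5 1 3; 1 8 6; 3 6 30]
step 0: y = z − H·x̄ = [2]
step 0: S = H·P̄·Hᵀ + R = [137]
step 0: K = P̄·Hᵀ·S⁻¹ = [-4/137; 28/137; 42/137]
step 0: x' = x̄ + K·y = [-8/137, -218/137, 495/137]
step 0: P' = (I − K·H)·P̄ = [669/137 249/137 579/137; 249/137 312/137 -354/137; 579/137 -354/137 2346/137]
step 1: x̄ = F·x = [-713/137, 277/137, 83/137]
step 1: P̄ = F·P·Fᵀ + Q = [3640/137 -2034/137 -378/137; -2034/137 2635/137 -439/137; -378/137 -439/137 2148/137]
step 1: y = z − H·x̄ = [-2066/137]
step 1: S = H·P̄·Hᵀ + R = [64120/137]
step 1: K = P̄·Hᵀ·S⁻¹ = [-344/1603; 5767/32060; 1587/64120]
step 1: x' = x̄ + K·y = [-3155/1603, -11073/16030, 7457/32060]
step 1: P' = (I − K·H)·P̄ = [8040/1603 5162/1603 -438/1603; 5162/1603 65553/16030 -169537/32060; -438/1603 -169537/32060 986943/64120]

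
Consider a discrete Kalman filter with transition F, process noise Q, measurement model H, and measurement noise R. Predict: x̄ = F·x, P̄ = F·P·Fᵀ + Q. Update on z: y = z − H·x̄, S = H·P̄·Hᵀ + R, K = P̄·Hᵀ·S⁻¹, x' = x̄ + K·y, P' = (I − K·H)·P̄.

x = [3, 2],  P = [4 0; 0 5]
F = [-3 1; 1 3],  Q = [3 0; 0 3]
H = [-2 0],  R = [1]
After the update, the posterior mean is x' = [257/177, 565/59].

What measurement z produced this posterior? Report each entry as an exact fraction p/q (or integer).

x̄ = F·x = [-7, 9]
P̄ = F·P·Fᵀ + Q = [44 3; 3 52]
S = H·P̄·Hᵀ + R = [177]
K = P̄·Hᵀ·S⁻¹ = [-88/177; -2/59]
x' − x̄ = [1496/177, 34/59] = K·y
y = (KᵀK)⁻¹·Kᵀ·(x' − x̄) = [-17]
z = y + H·x̄ = [-17] + [14] = [-3]

z = [-3]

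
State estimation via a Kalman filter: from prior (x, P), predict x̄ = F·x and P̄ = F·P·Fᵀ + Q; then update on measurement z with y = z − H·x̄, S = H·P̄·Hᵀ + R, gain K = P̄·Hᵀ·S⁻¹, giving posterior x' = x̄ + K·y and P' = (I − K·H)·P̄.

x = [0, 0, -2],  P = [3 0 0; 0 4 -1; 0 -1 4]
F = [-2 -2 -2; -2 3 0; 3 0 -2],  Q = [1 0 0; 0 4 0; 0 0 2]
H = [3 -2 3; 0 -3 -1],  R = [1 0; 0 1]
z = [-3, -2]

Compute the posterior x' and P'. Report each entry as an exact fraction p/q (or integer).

x' = [365108/355421, 392256/355421, -454825/355421]
P' = [9348167/355421 2548638/355421 -7636269/355421; 2548638/355421 724156/355421 -2073162/355421; -7636269/355421 -2073162/355421 6275934/355421]

x̄ = F·x = [4, 0, 4]
P̄ = F·P·Fᵀ + Q = [37 -6 -6; -6 52 -12; -6 -12 45]
y = z − H·x̄ = [-27, 2]
S = H·P̄·Hᵀ + R = [1055 333; 333 442]
K = P̄·Hᵀ·S⁻¹ = [38418/355421 -9645/355421; -21884/355421 -99306/355421; 65319/355421 -56448/355421]
x' = x̄ + K·y = [365108/355421, 392256/355421, -454825/355421]
P' = (I − K·H)·P̄ = [9348167/355421 2548638/355421 -7636269/355421; 2548638/355421 724156/355421 -2073162/355421; -7636269/355421 -2073162/355421 6275934/355421]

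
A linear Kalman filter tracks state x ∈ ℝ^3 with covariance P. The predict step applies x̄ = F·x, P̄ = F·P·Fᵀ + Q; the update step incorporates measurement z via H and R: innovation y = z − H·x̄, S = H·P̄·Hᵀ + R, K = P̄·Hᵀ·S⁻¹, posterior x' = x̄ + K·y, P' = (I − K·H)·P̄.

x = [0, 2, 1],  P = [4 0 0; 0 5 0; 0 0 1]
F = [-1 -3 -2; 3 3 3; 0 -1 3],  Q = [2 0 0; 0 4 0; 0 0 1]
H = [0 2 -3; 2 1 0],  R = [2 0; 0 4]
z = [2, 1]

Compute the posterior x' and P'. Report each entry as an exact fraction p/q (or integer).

x' = [-30573/14305, 68691/14305, 36238/14305]
P' = [174491/28610 -150101/14305 -98268/14305; -150101/14305 303962/14305 199176/14305; -98268/14305 199176/14305 133638/14305]

x̄ = F·x = [-8, 9, 1]
P̄ = F·P·Fᵀ + Q = [55 -63 9; -63 94 -6; 9 -6 15]
y = z − H·x̄ = [-13, 8]
S = H·P̄·Hᵀ + R = [585 -100; -100 66]
K = P̄·Hᵀ·S⁻¹ = [-2699/14305 2439/5722; 5198/14305 188/2861; -1281/14305 132/2861]
x' = x̄ + K·y = [-30573/14305, 68691/14305, 36238/14305]
P' = (I − K·H)·P̄ = [174491/28610 -150101/14305 -98268/14305; -150101/14305 303962/14305 199176/14305; -98268/14305 199176/14305 133638/14305]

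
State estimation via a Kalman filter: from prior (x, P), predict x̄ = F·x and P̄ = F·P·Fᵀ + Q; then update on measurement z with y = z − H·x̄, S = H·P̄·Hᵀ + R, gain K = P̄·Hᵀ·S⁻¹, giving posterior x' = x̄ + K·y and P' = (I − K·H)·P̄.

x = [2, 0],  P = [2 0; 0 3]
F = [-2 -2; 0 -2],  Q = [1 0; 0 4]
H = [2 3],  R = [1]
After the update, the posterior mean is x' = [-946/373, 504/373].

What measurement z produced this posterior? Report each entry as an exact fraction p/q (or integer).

z = [-1]

x̄ = F·x = [-4, 0]
P̄ = F·P·Fᵀ + Q = [21 12; 12 16]
S = H·P̄·Hᵀ + R = [373]
K = P̄·Hᵀ·S⁻¹ = [78/373; 72/373]
x' − x̄ = [546/373, 504/373] = K·y
y = (KᵀK)⁻¹·Kᵀ·(x' − x̄) = [7]
z = y + H·x̄ = [7] + [-8] = [-1]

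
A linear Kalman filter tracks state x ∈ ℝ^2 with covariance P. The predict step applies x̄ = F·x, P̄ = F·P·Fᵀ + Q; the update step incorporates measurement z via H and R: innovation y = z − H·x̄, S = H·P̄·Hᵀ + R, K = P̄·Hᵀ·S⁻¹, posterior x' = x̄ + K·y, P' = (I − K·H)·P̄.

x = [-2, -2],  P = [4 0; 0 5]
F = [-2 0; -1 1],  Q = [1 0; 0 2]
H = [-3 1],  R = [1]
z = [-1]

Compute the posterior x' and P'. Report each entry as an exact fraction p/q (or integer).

x' = [-5/117, -11/9]
P' = [140/117 29/9; 29/9 86/9]

x̄ = F·x = [4, 0]
P̄ = F·P·Fᵀ + Q = [17 8; 8 11]
y = z − H·x̄ = [11]
S = H·P̄·Hᵀ + R = [117]
K = P̄·Hᵀ·S⁻¹ = [-43/117; -1/9]
x' = x̄ + K·y = [-5/117, -11/9]
P' = (I − K·H)·P̄ = [140/117 29/9; 29/9 86/9]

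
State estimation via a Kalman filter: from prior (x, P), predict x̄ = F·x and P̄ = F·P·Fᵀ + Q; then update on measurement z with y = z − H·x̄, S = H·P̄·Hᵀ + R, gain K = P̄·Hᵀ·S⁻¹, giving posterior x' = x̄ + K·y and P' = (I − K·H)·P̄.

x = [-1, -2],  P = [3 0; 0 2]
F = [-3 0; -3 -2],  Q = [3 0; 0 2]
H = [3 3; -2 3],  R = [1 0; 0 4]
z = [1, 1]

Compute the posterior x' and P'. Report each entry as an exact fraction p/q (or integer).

x̄ = F·x = [3, 7]
P̄ = F·P·Fᵀ + Q = [30 27; 27 37]
y = z − H·x̄ = [-29, -14]
S = H·P̄·Hᵀ + R = [1090 234; 234 133]
K = P̄·Hᵀ·S⁻¹ = [17829/90214 -8562/45107; 6099/45107 8601/45107]
x' = x̄ + K·y = [-6663/90214, 18464/45107]
P' = (I − K·H)·P̄ = [17265/90214 -5661/45107; -5661/45107 7694/45107]

x' = [-6663/90214, 18464/45107]
P' = [17265/90214 -5661/45107; -5661/45107 7694/45107]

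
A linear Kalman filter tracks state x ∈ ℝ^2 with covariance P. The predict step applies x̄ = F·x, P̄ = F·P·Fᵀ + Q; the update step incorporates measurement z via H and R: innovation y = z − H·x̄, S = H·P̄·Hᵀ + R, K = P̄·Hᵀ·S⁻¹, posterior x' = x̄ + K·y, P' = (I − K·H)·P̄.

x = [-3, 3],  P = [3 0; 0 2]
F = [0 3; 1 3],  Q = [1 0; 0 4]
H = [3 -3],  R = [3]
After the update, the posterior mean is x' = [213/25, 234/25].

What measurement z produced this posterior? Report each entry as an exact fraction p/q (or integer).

x̄ = F·x = [9, 6]
P̄ = F·P·Fᵀ + Q = [19 18; 18 25]
S = H·P̄·Hᵀ + R = [75]
K = P̄·Hᵀ·S⁻¹ = [1/25; -7/25]
x' − x̄ = [-12/25, 84/25] = K·y
y = (KᵀK)⁻¹·Kᵀ·(x' − x̄) = [-12]
z = y + H·x̄ = [-12] + [9] = [-3]

z = [-3]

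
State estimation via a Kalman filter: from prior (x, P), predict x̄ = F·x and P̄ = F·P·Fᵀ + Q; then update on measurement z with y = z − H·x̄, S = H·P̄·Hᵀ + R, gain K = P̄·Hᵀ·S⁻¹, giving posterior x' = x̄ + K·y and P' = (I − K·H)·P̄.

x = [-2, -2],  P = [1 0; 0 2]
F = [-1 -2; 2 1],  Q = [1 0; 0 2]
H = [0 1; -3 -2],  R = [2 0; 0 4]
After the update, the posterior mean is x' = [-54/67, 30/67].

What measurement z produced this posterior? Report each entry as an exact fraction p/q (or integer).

x̄ = F·x = [6, -6]
P̄ = F·P·Fᵀ + Q = [10 -6; -6 8]
S = H·P̄·Hᵀ + R = [10 2; 2 54]
K = P̄·Hᵀ·S⁻¹ = [-36/67 -21/67; 107/134 1/134]
x' − x̄ = [-456/67, 432/67] = K·y
y = (KᵀK)⁻¹·Kᵀ·(x' − x̄) = [8, 8]
z = y + H·x̄ = [8, 8] + [-6, -6] = [2, 2]

z = [2, 2]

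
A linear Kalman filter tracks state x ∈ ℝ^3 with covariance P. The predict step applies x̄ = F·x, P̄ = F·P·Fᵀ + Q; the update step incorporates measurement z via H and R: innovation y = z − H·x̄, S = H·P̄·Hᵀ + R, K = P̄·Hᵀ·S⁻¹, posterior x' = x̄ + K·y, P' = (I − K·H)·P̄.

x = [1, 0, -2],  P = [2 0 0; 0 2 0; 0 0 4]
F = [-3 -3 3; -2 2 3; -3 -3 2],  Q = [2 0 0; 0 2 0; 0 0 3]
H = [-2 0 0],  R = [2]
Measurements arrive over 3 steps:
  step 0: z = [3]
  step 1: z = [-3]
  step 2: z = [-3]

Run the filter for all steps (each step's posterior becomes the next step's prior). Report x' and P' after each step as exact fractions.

step 0: x̄ = F·x = [-9, -8, -7]
step 0: P̄ = F·P·Fᵀ + Q = [74 36 60; 36 54 24; 60 24 55]
step 0: y = z − H·x̄ = [-15]
step 0: S = H·P̄·Hᵀ + R = [298]
step 0: K = P̄·Hᵀ·S⁻¹ = [-74/149; -36/149; -60/149]
step 0: x' = x̄ + K·y = [-231/149, -652/149, -143/149]
step 0: P' = (I − K·H)·P̄ = [74/149 36/149 60/149; 36/149 5454/149 -744/149; 60/149 -744/149 995/149]
step 1: x̄ = F·x = [2220/149, -1271/149, 2363/149]
step 1: P̄ = F·P·Fᵀ + Q = [71965/149 -21993/149 66630/149; -21993/149 21429/149 -23370/149; 66630/149 -23370/149 63035/149]
step 1: y = z − H·x̄ = [3993/149]
step 1: S = H·P̄·Hᵀ + R = [288158/149]
step 1: K = P̄·Hᵀ·S⁻¹ = [-71965/144079; 21993/144079; -66630/144079]
step 1: x' = x̄ + K·y = [218115/144079, -639640/144079, 499363/144079]
step 1: P' = (I − K·H)·P̄ = [71965/144079 -21993/144079 66630/144079; -21993/144079 14228757/144079 -2928450/144079; 66630/144079 -2928450/144079 1361785/144079]
step 2: x̄ = F·x = [2762664/144079, -217421/144079, 2263301/144079]
step 2: P̄ = F·P·Fᵀ + Q = [192367607/144079 -64898787/144079 179408634/144079; -64898787/144079 33982095/144079 -62993982/144079; 179408634/144079 -62993982/144079 168531841/144079]
step 2: y = z − H·x̄ = [5093091/144079]
step 2: S = H·P̄·Hᵀ + R = [769758586/144079]
step 2: K = P̄·Hᵀ·S⁻¹ = [-192367607/384879293; 64898787/384879293; -179408634/384879293]
step 2: x' = x̄ + K·y = [579865485/384879293, 1713328016/384879293, -295996019/384879293]
step 2: P' = (I − K·H)·P̄ = [192367607/384879293 -64898787/384879293 179408634/384879293; -64898787/384879293 32310743343/384879293 -6651030390/384879293; 179408634/384879293 -6651030390/384879293 3397441019/384879293]

step 0: x' = [-231/149, -652/149, -143/149], P' = [74/149 36/149 60/149; 36/149 5454/149 -744/149; 60/149 -744/149 995/149]
step 1: x' = [218115/144079, -639640/144079, 499363/144079], P' = [71965/144079 -21993/144079 66630/144079; -21993/144079 14228757/144079 -2928450/144079; 66630/144079 -2928450/144079 1361785/144079]
step 2: x' = [579865485/384879293, 1713328016/384879293, -295996019/384879293], P' = [192367607/384879293 -64898787/384879293 179408634/384879293; -64898787/384879293 32310743343/384879293 -6651030390/384879293; 179408634/384879293 -6651030390/384879293 3397441019/384879293]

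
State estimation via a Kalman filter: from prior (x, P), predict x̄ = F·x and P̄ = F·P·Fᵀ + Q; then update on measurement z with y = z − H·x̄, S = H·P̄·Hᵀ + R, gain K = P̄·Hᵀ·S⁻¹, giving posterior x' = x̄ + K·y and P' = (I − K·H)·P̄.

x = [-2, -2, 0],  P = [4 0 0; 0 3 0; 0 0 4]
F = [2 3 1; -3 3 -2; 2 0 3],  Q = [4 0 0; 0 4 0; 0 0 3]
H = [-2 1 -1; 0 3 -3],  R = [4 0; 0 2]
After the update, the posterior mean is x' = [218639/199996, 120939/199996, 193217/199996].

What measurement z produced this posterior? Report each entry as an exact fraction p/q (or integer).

x̄ = F·x = [-10, 0, -4]
P̄ = F·P·Fᵀ + Q = [51 -5 28; -5 83 -48; 28 -48 55]
S = H·P̄·Hᵀ + R = [574 900; 900 2108]
K = P̄·Hᵀ·S⁻¹ = [-24435/49999 32337/199996; -7059/49999 49341/199996; -7134/49999 -17133/199996]
x' − x̄ = [2218599/199996, 120939/199996, 993201/199996] = K·y
y = (KᵀK)⁻¹·Kᵀ·(x' − x̄) = [-27, -13]
z = y + H·x̄ = [-27, -13] + [24, 12] = [-3, -1]

z = [-3, -1]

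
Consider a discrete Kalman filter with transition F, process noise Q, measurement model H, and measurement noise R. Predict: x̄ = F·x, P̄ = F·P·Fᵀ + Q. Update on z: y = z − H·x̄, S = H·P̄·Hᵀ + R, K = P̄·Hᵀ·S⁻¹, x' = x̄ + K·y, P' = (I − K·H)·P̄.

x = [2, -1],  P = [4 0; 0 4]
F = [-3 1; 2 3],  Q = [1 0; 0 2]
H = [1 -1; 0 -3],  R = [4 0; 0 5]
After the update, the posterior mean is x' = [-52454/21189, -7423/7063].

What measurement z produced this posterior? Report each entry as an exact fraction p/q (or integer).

x̄ = F·x = [-7, 1]
P̄ = F·P·Fᵀ + Q = [41 -12; -12 54]
S = H·P̄·Hᵀ + R = [123 198; 198 491]
K = P̄·Hᵀ·S⁻¹ = [18895/21189 -2022/7063; -110/7063 -2286/7063]
x' − x̄ = [95869/21189, -14486/7063] = K·y
y = (KᵀK)⁻¹·Kᵀ·(x' − x̄) = [7, 6]
z = y + H·x̄ = [7, 6] + [-8, -3] = [-1, 3]

z = [-1, 3]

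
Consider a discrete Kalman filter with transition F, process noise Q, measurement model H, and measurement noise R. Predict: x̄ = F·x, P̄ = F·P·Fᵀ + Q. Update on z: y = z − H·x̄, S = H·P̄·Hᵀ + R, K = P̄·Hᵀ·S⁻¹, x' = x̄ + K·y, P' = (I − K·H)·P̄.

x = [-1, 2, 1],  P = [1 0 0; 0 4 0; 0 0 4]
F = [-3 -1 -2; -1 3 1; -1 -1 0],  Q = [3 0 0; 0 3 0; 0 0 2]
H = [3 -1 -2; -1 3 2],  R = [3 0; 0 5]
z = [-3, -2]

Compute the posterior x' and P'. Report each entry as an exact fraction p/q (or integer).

x̄ = F·x = [-1, 8, -1]
P̄ = F·P·Fᵀ + Q = [32 -17 7; -17 44 -11; 7 -11 7]
y = z − H·x̄ = [6, -25]
S = H·P̄·Hᵀ + R = [337 -282; -282 403]
K = P̄·Hᵀ·S⁻¹ = [20439/56287 4665/56287; 6395/56287 22213/56287; -78/56287 -3686/56287]
x' = x̄ + K·y = [-50278/56287, -66659/56287, 35395/56287]
P' = (I − K·H)·P̄ = [99608/56287 -57287/56287 147397/56287; -57287/56287 122412/56287 -156729/56287; 147397/56287 -156729/56287 299577/56287]

x' = [-50278/56287, -66659/56287, 35395/56287]
P' = [99608/56287 -57287/56287 147397/56287; -57287/56287 122412/56287 -156729/56287; 147397/56287 -156729/56287 299577/56287]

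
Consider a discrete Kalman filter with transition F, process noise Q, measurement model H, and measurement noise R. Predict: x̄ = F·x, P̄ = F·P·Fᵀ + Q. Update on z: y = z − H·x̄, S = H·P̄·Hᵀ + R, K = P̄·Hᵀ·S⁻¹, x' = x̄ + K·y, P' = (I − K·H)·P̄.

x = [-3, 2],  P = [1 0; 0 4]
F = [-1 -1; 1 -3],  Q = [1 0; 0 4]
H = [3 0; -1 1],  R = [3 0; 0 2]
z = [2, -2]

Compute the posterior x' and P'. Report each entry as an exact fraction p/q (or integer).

x̄ = F·x = [1, -9]
P̄ = F·P·Fᵀ + Q = [6 11; 11 41]
y = z − H·x̄ = [-1, 8]
S = H·P̄·Hᵀ + R = [57 15; 15 27]
K = P̄·Hᵀ·S⁻¹ = [137/438 5/438; 49/146 135/146]
x' = x̄ + K·y = [341/438, -283/146]
P' = (I − K·H)·P̄ = [137/438 49/146; 49/146 319/146]

x' = [341/438, -283/146]
P' = [137/438 49/146; 49/146 319/146]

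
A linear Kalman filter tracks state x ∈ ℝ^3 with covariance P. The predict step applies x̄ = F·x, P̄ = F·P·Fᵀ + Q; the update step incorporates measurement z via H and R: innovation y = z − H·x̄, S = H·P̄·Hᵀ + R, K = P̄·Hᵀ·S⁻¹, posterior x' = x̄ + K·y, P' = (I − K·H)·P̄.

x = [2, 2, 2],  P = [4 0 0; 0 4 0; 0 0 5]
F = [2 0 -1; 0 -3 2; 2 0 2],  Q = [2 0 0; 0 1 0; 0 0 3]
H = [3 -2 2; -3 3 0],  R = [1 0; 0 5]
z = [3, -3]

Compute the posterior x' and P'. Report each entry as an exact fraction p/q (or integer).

x' = [-325919/186495, -498199/186495, 278062/186495]
P' = [1240426/186495 1240991/186495 -604388/186495; 1240991/186495 1343431/186495 -503308/186495; -604388/186495 -503308/186495 441529/186495]

x̄ = F·x = [2, -2, 8]
P̄ = F·P·Fᵀ + Q = [23 -10 6; -10 57 20; 6 20 39]
y = z − H·x̄ = [-23, 9]
S = H·P̄·Hᵀ + R = [624 -615; -615 905]
K = P̄·Hᵀ·S⁻¹ = [6104/37299 113/62165; 5899/37299 20488/62165; 15302/37299 20216/62165]
x' = x̄ + K·y = [-325919/186495, -498199/186495, 278062/186495]
P' = (I − K·H)·P̄ = [1240426/186495 1240991/186495 -604388/186495; 1240991/186495 1343431/186495 -503308/186495; -604388/186495 -503308/186495 441529/186495]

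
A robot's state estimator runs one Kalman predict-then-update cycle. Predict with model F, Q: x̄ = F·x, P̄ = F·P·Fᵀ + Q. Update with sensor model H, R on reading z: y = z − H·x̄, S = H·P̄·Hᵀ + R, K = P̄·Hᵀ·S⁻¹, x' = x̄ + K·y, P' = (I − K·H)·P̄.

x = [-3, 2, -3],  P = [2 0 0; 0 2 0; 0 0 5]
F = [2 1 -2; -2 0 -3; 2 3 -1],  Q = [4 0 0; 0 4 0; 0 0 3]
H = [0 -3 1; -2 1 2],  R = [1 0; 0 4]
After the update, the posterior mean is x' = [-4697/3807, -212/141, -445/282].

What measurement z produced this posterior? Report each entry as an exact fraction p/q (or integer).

x̄ = F·x = [2, 15, 3]
P̄ = F·P·Fᵀ + Q = [34 22 24; 22 57 7; 24 7 34]
S = H·P̄·Hᵀ + R = [506 -54; -54 81]
K = P̄·Hᵀ·S⁻¹ = [-61/705 -628/19035; -73/235 89/705; 31/470 266/705]
x' − x̄ = [-12311/3807, -2327/141, -1291/282] = K·y
y = (KᵀK)⁻¹·Kᵀ·(x' − x̄) = [45, -20]
z = y + H·x̄ = [45, -20] + [-42, 17] = [3, -3]

z = [3, -3]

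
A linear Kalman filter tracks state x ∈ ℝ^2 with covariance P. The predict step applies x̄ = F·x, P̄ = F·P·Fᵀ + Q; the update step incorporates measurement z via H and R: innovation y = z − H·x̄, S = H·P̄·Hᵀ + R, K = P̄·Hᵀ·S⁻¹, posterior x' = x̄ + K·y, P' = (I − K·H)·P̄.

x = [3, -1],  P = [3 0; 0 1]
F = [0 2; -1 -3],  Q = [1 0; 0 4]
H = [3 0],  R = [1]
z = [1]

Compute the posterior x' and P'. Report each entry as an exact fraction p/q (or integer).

x̄ = F·x = [-2, 0]
P̄ = F·P·Fᵀ + Q = [5 -6; -6 16]
y = z − H·x̄ = [7]
S = H·P̄·Hᵀ + R = [46]
K = P̄·Hᵀ·S⁻¹ = [15/46; -9/23]
x' = x̄ + K·y = [13/46, -63/23]
P' = (I − K·H)·P̄ = [5/46 -3/23; -3/23 206/23]

x' = [13/46, -63/23]
P' = [5/46 -3/23; -3/23 206/23]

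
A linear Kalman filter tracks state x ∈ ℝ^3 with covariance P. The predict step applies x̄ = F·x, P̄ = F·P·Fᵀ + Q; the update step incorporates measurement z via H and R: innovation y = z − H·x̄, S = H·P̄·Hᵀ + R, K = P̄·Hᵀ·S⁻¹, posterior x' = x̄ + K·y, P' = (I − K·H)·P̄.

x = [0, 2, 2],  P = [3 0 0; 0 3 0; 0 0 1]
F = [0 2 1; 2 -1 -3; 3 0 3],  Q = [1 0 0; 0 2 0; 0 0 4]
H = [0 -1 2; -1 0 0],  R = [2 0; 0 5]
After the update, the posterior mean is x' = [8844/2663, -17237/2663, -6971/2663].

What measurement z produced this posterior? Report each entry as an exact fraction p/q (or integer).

x̄ = F·x = [6, -8, 6]
P̄ = F·P·Fᵀ + Q = [14 -9 3; -9 26 9; 3 9 40]
S = H·P̄·Hᵀ + R = [152 -15; -15 19]
K = P̄·Hᵀ·S⁻¹ = [75/2663 -1903/2663; -17/2663 1248/2663; 1304/2663 609/2663]
x' − x̄ = [-7134/2663, 4067/2663, -22949/2663] = K·y
y = (KᵀK)⁻¹·Kᵀ·(x' − x̄) = [-19, 3]
z = y + H·x̄ = [-19, 3] + [20, -6] = [1, -3]

z = [1, -3]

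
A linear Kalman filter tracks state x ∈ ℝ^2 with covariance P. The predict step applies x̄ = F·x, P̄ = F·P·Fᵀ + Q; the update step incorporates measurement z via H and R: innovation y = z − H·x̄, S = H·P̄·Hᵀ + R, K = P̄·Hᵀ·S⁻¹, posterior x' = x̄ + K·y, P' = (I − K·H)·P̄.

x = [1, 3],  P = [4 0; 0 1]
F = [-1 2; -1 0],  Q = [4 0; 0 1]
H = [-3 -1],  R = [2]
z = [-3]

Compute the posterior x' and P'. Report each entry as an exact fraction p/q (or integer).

x' = [255/139, -326/139]
P' = [68/139 -124/139; -124/139 406/139]

x̄ = F·x = [5, -1]
P̄ = F·P·Fᵀ + Q = [12 4; 4 5]
y = z − H·x̄ = [11]
S = H·P̄·Hᵀ + R = [139]
K = P̄·Hᵀ·S⁻¹ = [-40/139; -17/139]
x' = x̄ + K·y = [255/139, -326/139]
P' = (I − K·H)·P̄ = [68/139 -124/139; -124/139 406/139]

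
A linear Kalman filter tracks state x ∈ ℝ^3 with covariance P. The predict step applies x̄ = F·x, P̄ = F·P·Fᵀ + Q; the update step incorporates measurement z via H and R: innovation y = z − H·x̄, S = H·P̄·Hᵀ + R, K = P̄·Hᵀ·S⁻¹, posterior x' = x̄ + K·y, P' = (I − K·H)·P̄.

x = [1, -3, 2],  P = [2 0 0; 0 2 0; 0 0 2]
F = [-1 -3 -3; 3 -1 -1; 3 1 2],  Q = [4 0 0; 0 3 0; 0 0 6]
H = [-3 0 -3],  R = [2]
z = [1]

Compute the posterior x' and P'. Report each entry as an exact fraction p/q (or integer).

x̄ = F·x = [2, 4, 4]
P̄ = F·P·Fᵀ + Q = [42 6 -24; 6 25 12; -24 12 34]
y = z − H·x̄ = [19]
S = H·P̄·Hᵀ + R = [254]
K = P̄·Hᵀ·S⁻¹ = [-27/127; -27/127; -15/127]
x' = x̄ + K·y = [-259/127, -5/127, 223/127]
P' = (I − K·H)·P̄ = [3876/127 -696/127 -3858/127; -696/127 1717/127 714/127; -3858/127 714/127 3868/127]

x' = [-259/127, -5/127, 223/127]
P' = [3876/127 -696/127 -3858/127; -696/127 1717/127 714/127; -3858/127 714/127 3868/127]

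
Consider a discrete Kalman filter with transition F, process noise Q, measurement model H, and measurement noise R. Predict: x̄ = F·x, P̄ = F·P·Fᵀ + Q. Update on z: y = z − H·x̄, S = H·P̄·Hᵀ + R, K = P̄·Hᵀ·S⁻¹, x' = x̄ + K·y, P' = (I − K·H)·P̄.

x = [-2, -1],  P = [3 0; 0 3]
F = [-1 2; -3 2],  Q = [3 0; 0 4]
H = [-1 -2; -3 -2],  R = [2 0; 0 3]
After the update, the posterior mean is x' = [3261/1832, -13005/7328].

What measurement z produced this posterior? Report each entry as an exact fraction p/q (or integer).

z = [3, -3]

x̄ = F·x = [0, 4]
P̄ = F·P·Fᵀ + Q = [18 21; 21 43]
S = H·P̄·Hᵀ + R = [276 394; 394 589]
K = P̄·Hᵀ·S⁻¹ = [621/1832 -357/916; -4317/7328 517/3664]
x' − x̄ = [3261/1832, -42317/7328] = K·y
y = (KᵀK)⁻¹·Kᵀ·(x' − x̄) = [11, 5]
z = y + H·x̄ = [11, 5] + [-8, -8] = [3, -3]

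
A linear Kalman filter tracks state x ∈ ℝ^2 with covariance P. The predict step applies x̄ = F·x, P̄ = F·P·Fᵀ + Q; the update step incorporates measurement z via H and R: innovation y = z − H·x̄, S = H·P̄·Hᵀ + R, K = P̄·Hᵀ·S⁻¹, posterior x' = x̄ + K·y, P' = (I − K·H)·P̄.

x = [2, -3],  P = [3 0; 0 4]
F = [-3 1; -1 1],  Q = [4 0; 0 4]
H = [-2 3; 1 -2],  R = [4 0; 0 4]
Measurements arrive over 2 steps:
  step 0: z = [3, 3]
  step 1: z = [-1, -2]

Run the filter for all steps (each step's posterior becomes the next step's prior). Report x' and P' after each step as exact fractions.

step 0: x̄ = F·x = [-9, -5]
step 0: P̄ = F·P·Fᵀ + Q = [35 13; 13 11]
step 0: y = z − H·x̄ = [0, 2]
step 0: S = H·P̄·Hᵀ + R = [87 -45; -45 31]
step 0: K = P̄·Hᵀ·S⁻¹ = [-139/168 -51/56; -47/168 -39/56]
step 0: x' = x̄ + K·y = [-303/28, -179/28]
step 0: P' = (I − K·H)·P̄ = [737/42 445/42; 445/42 281/42]
step 1: x̄ = F·x = [365/14, 31/7]
step 1: P̄ = F·P·Fᵀ + Q = [2206/21 356/21; 356/21 148/21]
step 1: y = z − H·x̄ = [265/7, -269/14]
step 1: S = H·P̄·Hᵀ + R = [5968/21 -936/7; -936/7 486/7]
step 1: K = P̄·Hᵀ·S⁻¹ = [-5/6 -47/81; -49/180 -587/1215]
step 1: x' = x̄ + K·y = [919/162, 16553/4860]
step 1: P' = (I − K·H)·P̄ = [368/27 646/81; 646/81 6019/1215]

step 0: x' = [-303/28, -179/28], P' = [737/42 445/42; 445/42 281/42]
step 1: x' = [919/162, 16553/4860], P' = [368/27 646/81; 646/81 6019/1215]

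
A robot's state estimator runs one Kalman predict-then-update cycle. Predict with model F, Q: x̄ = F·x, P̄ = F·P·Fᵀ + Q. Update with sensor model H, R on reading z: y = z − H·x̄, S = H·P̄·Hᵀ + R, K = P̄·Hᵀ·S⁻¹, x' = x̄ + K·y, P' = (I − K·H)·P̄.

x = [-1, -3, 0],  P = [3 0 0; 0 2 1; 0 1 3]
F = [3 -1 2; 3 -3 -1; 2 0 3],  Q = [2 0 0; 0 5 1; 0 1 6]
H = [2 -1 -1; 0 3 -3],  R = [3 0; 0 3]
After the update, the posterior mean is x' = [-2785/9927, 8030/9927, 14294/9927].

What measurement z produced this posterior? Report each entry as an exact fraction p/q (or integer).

x̄ = F·x = [0, 6, -2]
P̄ = F·P·Fᵀ + Q = [39 22 33; 22 59 1; 33 1 45]
S = H·P̄·Hᵀ + R = [45 -108; -108 921]
K = P̄·Hᵀ·S⁻¹ = [5873/9927 37/1103; 1352/9927 226/1103; 1388/9927 -140/1103]
x' − x̄ = [-2785/9927, -51532/9927, 34148/9927] = K·y
y = (KᵀK)⁻¹·Kᵀ·(x' − x̄) = [1, -26]
z = y + H·x̄ = [1, -26] + [-4, 24] = [-3, -2]

z = [-3, -2]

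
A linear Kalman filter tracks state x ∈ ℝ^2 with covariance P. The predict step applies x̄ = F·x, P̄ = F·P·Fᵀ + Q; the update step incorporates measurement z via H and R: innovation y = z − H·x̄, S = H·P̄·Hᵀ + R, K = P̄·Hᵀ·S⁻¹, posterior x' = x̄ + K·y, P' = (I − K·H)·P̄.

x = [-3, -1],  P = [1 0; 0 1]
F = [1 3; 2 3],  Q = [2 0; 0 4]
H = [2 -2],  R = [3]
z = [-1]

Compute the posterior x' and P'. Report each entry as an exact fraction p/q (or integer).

x̄ = F·x = [-6, -9]
P̄ = F·P·Fᵀ + Q = [12 11; 11 17]
y = z − H·x̄ = [-7]
S = H·P̄·Hᵀ + R = [31]
K = P̄·Hᵀ·S⁻¹ = [2/31; -12/31]
x' = x̄ + K·y = [-200/31, -195/31]
P' = (I − K·H)·P̄ = [368/31 365/31; 365/31 383/31]

x' = [-200/31, -195/31]
P' = [368/31 365/31; 365/31 383/31]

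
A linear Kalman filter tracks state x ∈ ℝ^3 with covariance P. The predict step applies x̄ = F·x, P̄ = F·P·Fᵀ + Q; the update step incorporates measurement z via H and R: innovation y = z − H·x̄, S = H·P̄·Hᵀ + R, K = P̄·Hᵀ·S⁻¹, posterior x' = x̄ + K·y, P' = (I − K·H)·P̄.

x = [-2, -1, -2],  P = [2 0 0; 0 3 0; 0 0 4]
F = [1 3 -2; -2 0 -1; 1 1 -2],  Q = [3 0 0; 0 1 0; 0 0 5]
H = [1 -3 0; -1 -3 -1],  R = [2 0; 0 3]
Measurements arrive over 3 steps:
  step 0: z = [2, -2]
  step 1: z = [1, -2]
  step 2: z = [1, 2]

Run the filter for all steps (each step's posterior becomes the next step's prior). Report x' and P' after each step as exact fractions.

step 0: x̄ = F·x = [-1, 6, 1]
step 0: P̄ = F·P·Fᵀ + Q = [48 4 27; 4 13 4; 27 4 26]
step 0: y = z − H·x̄ = [21, 16]
step 0: S = H·P̄·Hᵀ + R = [143 54; 54 296]
step 0: K = P̄·Hᵀ·S⁻¹ = [7677/19706 -14385/39412; -3911/19706 -4831/39412; 3975/19706 -10105/39412]
step 0: x' = x̄ + K·y = [26431/19706, -2543/19706, 22341/19706]
step 0: P' = (I − K·H)·P̄ = [87537/39412 18943/39412 -101211/39412; 18943/39412 11529/39412 -39037/39412; -101211/39412 -39037/39412 248637/39412]
step 1: x̄ = F·x = [-12940/9853, -75203/19706, -10397/9853]
step 1: P̄ = F·P·Fᵀ + Q = [572757/9853 5505/9853 477396/9853; 5505/9853 233353/39412 9859/19706; 477396/9853 9859/19706 472388/9853]
step 1: y = z − H·x̄ = [-180023/19706, -311695/19706]
step 1: S = H·P̄·Hᵀ + R = [4337909/39412 -2041281/39412; -2041281/39412 10468589/39412]
step 1: K = P̄·Hᵀ·S⁻¹ = [37000911/104650762 -35437557/104650762; -54630111/261626905 -29191084/261626905; 58335213/209301524 -65765063/209301524]
step 1: x' = x̄ + K·y = [85067117/104650762, -37640147/261626905, 286448055/209301524]
step 1: P' = (I − K·H)·P̄ = [79056516/52325381 14018535/52325381 -135911571/104650762; 14018535/52325381 59784299/261626905 -32374464/52325381; -135911571/104650762 -32374464/52325381 857611899/209301524]
step 2: x̄ = F·x = [-616372786/261626905, -626716523/209301524, -541092492/261626905]
step 2: P̄ = F·P·Fᵀ + Q = [9728421081/261626905 79837743/52325381 7797159942/261626905; 79837743/52325381 1244525111/209301524 71162955/52325381; 7797159942/261626905 71162955/52325381 8198051239/261626905]
step 2: y = z − H·x̄ = [-5888749081/1046507620, -11937593717/1046507620]
step 2: S = H·P̄·Hᵀ + R = [87429800399/1046507620 -9828916797/1046507620; -9828916797/1046507620 211346405431/1046507620]
step 2: K = P̄·Hᵀ·S⁻¹ = [16999894806/48254077157 -114160803234/337778540099; -260805465831/1254606006082 -986117322429/8782242042574; 685050657987/2509212012164 -5449128981209/17564484085148]
step 2: x' = x̄ + K·y = [-2118878302/4386734287, -31007818363/57027545731, -3739072174/57027545731]
step 2: P' = (I − K·H)·P̄ = [39232878303/25982964623 90676296885/337778540099 -439573898892/337778540099; 90676296885/337778540099 1001476706774/4391121021287 -5408091992367/8782242042574; -439573898892/337778540099 -5408091992367/8782242042574 71653781640213/17564484085148]

step 0: x' = [26431/19706, -2543/19706, 22341/19706], P' = [87537/39412 18943/39412 -101211/39412; 18943/39412 11529/39412 -39037/39412; -101211/39412 -39037/39412 248637/39412]
step 1: x' = [85067117/104650762, -37640147/261626905, 286448055/209301524], P' = [79056516/52325381 14018535/52325381 -135911571/104650762; 14018535/52325381 59784299/261626905 -32374464/52325381; -135911571/104650762 -32374464/52325381 857611899/209301524]
step 2: x' = [-2118878302/4386734287, -31007818363/57027545731, -3739072174/57027545731], P' = [39232878303/25982964623 90676296885/337778540099 -439573898892/337778540099; 90676296885/337778540099 1001476706774/4391121021287 -5408091992367/8782242042574; -439573898892/337778540099 -5408091992367/8782242042574 71653781640213/17564484085148]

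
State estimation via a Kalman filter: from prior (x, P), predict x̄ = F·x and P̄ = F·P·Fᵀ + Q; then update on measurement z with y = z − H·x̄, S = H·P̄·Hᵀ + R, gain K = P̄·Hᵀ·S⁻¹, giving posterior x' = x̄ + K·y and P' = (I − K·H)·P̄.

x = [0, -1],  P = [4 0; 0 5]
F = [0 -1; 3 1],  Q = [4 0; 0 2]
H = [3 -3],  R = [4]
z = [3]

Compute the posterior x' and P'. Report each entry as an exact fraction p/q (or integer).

x̄ = F·x = [1, -1]
P̄ = F·P·Fᵀ + Q = [9 -5; -5 43]
y = z − H·x̄ = [-3]
S = H·P̄·Hᵀ + R = [562]
K = P̄·Hᵀ·S⁻¹ = [21/281; -72/281]
x' = x̄ + K·y = [218/281, -65/281]
P' = (I − K·H)·P̄ = [1647/281 1619/281; 1619/281 1715/281]

x' = [218/281, -65/281]
P' = [1647/281 1619/281; 1619/281 1715/281]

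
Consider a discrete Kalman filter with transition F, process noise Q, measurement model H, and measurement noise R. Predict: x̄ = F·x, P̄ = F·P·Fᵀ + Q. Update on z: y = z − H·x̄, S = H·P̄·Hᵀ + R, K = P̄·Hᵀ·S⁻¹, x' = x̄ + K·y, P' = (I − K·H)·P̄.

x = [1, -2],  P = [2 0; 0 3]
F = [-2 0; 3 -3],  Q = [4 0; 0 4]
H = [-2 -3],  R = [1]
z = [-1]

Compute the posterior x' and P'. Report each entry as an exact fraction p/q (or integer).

x' = [-214/173, 204/173]
P' = [2004/173 -1338/173; -1338/173 1825/346]

x̄ = F·x = [-2, 9]
P̄ = F·P·Fᵀ + Q = [12 -12; -12 49]
y = z − H·x̄ = [22]
S = H·P̄·Hᵀ + R = [346]
K = P̄·Hᵀ·S⁻¹ = [6/173; -123/346]
x' = x̄ + K·y = [-214/173, 204/173]
P' = (I − K·H)·P̄ = [2004/173 -1338/173; -1338/173 1825/346]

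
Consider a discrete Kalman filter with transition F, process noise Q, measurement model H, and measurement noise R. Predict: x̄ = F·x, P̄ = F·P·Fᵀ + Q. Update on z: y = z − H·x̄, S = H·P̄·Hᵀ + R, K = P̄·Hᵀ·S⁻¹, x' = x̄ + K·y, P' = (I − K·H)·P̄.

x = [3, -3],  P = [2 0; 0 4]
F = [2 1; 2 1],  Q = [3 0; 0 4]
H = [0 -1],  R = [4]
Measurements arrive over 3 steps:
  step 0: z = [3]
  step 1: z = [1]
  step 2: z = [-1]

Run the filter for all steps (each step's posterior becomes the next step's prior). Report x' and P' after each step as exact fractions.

step 0: x' = [-3/5, -9/5], P' = [39/5 12/5; 12/5 16/5]
step 1: x' = [-17/13, -15/13], P' = [127/13 44/13; 44/13 48/13]
step 2: x' = [85/209, 147/209], P' = [2091/209 732/209; 732/209 784/209]

step 0: x̄ = F·x = [3, 3]
step 0: P̄ = F·P·Fᵀ + Q = [15 12; 12 16]
step 0: y = z − H·x̄ = [6]
step 0: S = H·P̄·Hᵀ + R = [20]
step 0: K = P̄·Hᵀ·S⁻¹ = [-3/5; -4/5]
step 0: x' = x̄ + K·y = [-3/5, -9/5]
step 0: P' = (I − K·H)·P̄ = [39/5 12/5; 12/5 16/5]
step 1: x̄ = F·x = [-3, -3]
step 1: P̄ = F·P·Fᵀ + Q = [47 44; 44 48]
step 1: y = z − H·x̄ = [-2]
step 1: S = H·P̄·Hᵀ + R = [52]
step 1: K = P̄·Hᵀ·S⁻¹ = [-11/13; -12/13]
step 1: x' = x̄ + K·y = [-17/13, -15/13]
step 1: P' = (I − K·H)·P̄ = [127/13 44/13; 44/13 48/13]
step 2: x̄ = F·x = [-49/13, -49/13]
step 2: P̄ = F·P·Fᵀ + Q = [771/13 732/13; 732/13 784/13]
step 2: y = z − H·x̄ = [-62/13]
step 2: S = H·P̄·Hᵀ + R = [836/13]
step 2: K = P̄·Hᵀ·S⁻¹ = [-183/209; -196/209]
step 2: x' = x̄ + K·y = [85/209, 147/209]
step 2: P' = (I − K·H)·P̄ = [2091/209 732/209; 732/209 784/209]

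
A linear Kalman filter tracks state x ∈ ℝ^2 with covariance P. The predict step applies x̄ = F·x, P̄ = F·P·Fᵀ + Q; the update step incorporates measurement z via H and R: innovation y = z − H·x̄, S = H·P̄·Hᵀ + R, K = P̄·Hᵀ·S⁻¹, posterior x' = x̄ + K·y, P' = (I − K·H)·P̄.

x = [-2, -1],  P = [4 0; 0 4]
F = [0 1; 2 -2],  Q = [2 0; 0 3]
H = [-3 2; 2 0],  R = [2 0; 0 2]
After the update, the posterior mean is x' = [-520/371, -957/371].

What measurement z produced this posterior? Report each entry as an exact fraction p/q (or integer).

x̄ = F·x = [-1, -2]
P̄ = F·P·Fᵀ + Q = [6 -8; -8 35]
S = H·P̄·Hᵀ + R = [292 -68; -68 26]
K = P̄·Hᵀ·S⁻¹ = [-17/742 149/371; 339/742 215/371]
x' − x̄ = [-149/371, -215/371] = K·y
y = (KᵀK)⁻¹·Kᵀ·(x' − x̄) = [0, -1]
z = y + H·x̄ = [0, -1] + [-1, -2] = [-1, -3]

z = [-1, -3]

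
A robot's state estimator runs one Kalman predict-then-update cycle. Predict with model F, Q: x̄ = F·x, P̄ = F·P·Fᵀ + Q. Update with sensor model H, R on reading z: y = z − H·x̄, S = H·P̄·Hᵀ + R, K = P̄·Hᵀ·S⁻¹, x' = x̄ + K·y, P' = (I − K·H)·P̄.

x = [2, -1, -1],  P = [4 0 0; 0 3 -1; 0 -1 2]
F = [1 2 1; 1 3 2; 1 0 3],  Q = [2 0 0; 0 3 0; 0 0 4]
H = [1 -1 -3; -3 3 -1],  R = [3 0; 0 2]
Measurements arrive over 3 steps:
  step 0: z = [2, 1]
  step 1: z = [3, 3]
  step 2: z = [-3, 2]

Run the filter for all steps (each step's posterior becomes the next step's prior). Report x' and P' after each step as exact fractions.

step 0: x̄ = F·x = [-1, -3, -1]
step 0: P̄ = F·P·Fᵀ + Q = [16 19 4; 19 30 7; 4 7 26]
step 0: y = z − H·x̄ = [-3, 6]
step 0: S = H·P̄·Hᵀ + R = [263 30; 30 82]
step 0: K = P̄·Hᵀ·S⁻¹ = [-690/10333 1765/20666; -1702/10333 3899/10333; -3066/10333 -2041/20666]
step 0: x' = x̄ + K·y = [-2968/10333, -2499/10333, -7258/10333]
step 0: P' = (I − K·H)·P̄ = [301131/20666 151302/10333 889/20666; 151302/10333 154152/10333 752/10333; 889/20666 752/10333 5927/20666]
step 1: x̄ = F·x = [-15224/10333, -24981/10333, -24742/10333]
step 1: P̄ = F·P·Fᵀ + Q = [1399908/10333 1844512/10333 468350/10333; 1844512/10333 4998801/20666 631243/10333; 468350/10333 631243/10333 221236/10333]
step 1: y = z − H·x̄ = [-52984/10333, 35528/10333]
step 1: S = H·P̄·Hᵀ + R = [6419531/20666 -2540579/20666; -2540579/20666 2314209/20666]
step 1: K = P̄·Hᵀ·S⁻¹ = [-201462436/406541893 82906032/406541893; -242946710/406541893 201779055/406541893; -119371664/406541893 -37083762/406541893]
step 1: x' = x̄ + K·y = [719111336/406541893, 956670059/406541893, -488859302/406541893]
step 1: P' = (I − K·H)·P̄ = [12071366252/406541893 12181548602/406541893 164734986/406541893; 12181548602/406541893 12375500048/406541893 178296228/406541893; 164734986/406541893 178296228/406541893 114851250/406541893]
step 2: x̄ = F·x = [126093656/23914229, 2611402909/406541893, -747466570/406541893]
step 2: P̄ = F·P·Fᵀ + Q = [6604126516/23914229 8776711212/23914229 2265160854/23914229; 8776711212/23914229 201017683655/406541893 51733460540/406541893; 2265160854/23914229 51733460540/406541893 15719604990/406541893]
step 2: y = z − H·x̄ = [-2994214632/406541893, -1337815055/406541893]
step 2: S = H·P̄·Hᵀ + R = [236930079940/406541893 -103285952863/406541893; -103285952863/406541893 71095211615/406541893]
step 2: K = P̄·Hᵀ·S⁻¹ = [-8294371320632/15193037221567 3399310209914/15193037221567; -9854318051022/15193037221567 7846049114279/15193037221567; -4473268285444/15193037221567 -1378960348592/15193037221567]
step 2: x' = x̄ + K·y = [130011582715866/15193037221567, 144350491983234/15193037221567, 9549893663346/15193037221567]
step 2: P' = (I − K·H)·P̄ = [480733730045160/15193037221567 485261627567298/15193037221567 6785072146586/15193037221567; 485261627567298/15193037221567 492925552451172/15193037221567 7299676423064/15193037221567; 6785072146586/15193037221567 7299676423064/15193037221567 4301733526618/15193037221567]

step 0: x' = [-2968/10333, -2499/10333, -7258/10333], P' = [301131/20666 151302/10333 889/20666; 151302/10333 154152/10333 752/10333; 889/20666 752/10333 5927/20666]
step 1: x' = [719111336/406541893, 956670059/406541893, -488859302/406541893], P' = [12071366252/406541893 12181548602/406541893 164734986/406541893; 12181548602/406541893 12375500048/406541893 178296228/406541893; 164734986/406541893 178296228/406541893 114851250/406541893]
step 2: x' = [130011582715866/15193037221567, 144350491983234/15193037221567, 9549893663346/15193037221567], P' = [480733730045160/15193037221567 485261627567298/15193037221567 6785072146586/15193037221567; 485261627567298/15193037221567 492925552451172/15193037221567 7299676423064/15193037221567; 6785072146586/15193037221567 7299676423064/15193037221567 4301733526618/15193037221567]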